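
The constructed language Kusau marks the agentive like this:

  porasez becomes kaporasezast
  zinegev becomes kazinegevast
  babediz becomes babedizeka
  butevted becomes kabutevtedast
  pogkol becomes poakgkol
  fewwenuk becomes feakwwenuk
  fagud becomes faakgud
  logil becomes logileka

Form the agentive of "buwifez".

"buwifez" has last vowel 'e'. The stems whose last vowel is 'e' (zinegev → kazinegevast, porasez → kaporasezast, butevted → kabutevtedast) add ka- … -ast around the stem.
The other patterns: stems whose last vowel is 'i' add -eka; stems whose last vowel is 'o' or 'u' insert -ak- after the first vowel.
So buwifez → kabuwifezast.

kabuwifezast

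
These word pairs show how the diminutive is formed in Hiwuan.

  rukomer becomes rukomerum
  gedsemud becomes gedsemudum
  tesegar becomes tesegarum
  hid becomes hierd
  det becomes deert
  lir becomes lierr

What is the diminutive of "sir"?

gedsemud and hid both end in -d yet inflect differently (gedsemudum, hierd), so the final letter is not what conditions the rule; the number of vowels is.
"sir" has 1 vowel. The stems with 1 vowel (hid → hierd, det → deert, lir → lierr) insert -er- after the first vowel.
So sir → sierr.

sierr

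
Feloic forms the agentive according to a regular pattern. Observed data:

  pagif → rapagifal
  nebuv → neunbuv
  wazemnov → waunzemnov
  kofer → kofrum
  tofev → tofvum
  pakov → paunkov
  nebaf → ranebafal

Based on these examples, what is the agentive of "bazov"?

baunzov

tofev and wazemnov both end in -v yet inflect differently (tofvum, waunzemnov), so the final letter is not what conditions the rule; the last vowel is.
"bazov" has last vowel 'o'. The stems whose last vowel is 'o' (wazemnov → waunzemnov, pakov → paunkov) insert -un- after the first vowel.
The other patterns: stems whose last vowel is 'e' delete the last vowel and add -um; stems whose last vowel is 'a' or 'i' add ra- … -al around the stem.
So bazov → baunzov.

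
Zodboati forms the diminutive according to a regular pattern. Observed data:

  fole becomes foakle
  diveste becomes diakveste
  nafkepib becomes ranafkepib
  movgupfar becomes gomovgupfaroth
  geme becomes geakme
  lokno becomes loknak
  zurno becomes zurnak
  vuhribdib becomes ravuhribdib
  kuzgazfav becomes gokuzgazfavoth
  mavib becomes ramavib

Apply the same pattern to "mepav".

"mepav" ends in -v. The one such stem in the data (kuzgazfav → gokuzgazfavoth) adds go- … -oth around the stem, so the same rule applies.
So mepav → gomepavoth.

gomepavoth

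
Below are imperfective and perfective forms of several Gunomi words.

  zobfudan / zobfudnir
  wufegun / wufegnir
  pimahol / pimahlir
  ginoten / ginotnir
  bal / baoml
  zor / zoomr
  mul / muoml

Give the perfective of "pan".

paomn

pimahol and bal both end in -l yet inflect differently (pimahlir, baoml), so the final letter is not what conditions the rule; the number of vowels is.
"pan" has 1 vowel. The stems with 1 vowel (bal → baoml, zor → zoomr, mul → muoml) insert -om- after the first vowel.
The other pattern: stems with 3 vowels delete the last vowel and add -ir.
So pan → paomn.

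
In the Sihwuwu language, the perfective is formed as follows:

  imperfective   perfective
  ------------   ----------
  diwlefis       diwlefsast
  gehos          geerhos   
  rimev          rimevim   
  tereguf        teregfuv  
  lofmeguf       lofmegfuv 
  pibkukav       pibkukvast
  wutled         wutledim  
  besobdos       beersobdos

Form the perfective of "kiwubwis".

pibkukav and rimev both end in -v yet inflect differently (pibkukvast, rimevim), so the final letter is not what conditions the rule; the last vowel is.
"kiwubwis" has last vowel 'i'. The one such stem in the data (diwlefis → diwlefsast) deletes the last vowel and adds -ast (as does pibkukav), so the same rule applies.
The other patterns: stems whose last vowel is 'u' delete the last vowel and add -uv; stems whose last vowel is 'e' add -im; stems whose last vowel is 'o' insert -er- after the first vowel.
So kiwubwis → kiwubwsast.

kiwubwsast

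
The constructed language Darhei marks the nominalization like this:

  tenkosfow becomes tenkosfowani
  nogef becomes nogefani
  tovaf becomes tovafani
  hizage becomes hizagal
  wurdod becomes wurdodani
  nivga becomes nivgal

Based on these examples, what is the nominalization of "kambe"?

"kambe" ends in a vowel. The stems ending in a vowel (hizage → hizagal, nivga → nivgal) drop the final letter and add -al.
So kambe → kambal.

kambal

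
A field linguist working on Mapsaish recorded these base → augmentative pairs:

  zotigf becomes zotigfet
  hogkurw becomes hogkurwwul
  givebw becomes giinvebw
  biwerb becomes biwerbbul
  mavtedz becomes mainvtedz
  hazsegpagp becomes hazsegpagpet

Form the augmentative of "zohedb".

zoinhedb

hogkurw and givebw both end in -w yet inflect differently (hogkurwwul, giinvebw), so the final letter is not what conditions the rule; the second-to-last letter is.
"zohedb" has second-to-last letter 'd'. The one such stem in the data (mavtedz → mainvtedz) inserts -in- after the first vowel (as does givebw), so the same rule applies.
The other patterns: stems whose second-to-last letter is 'r' double the final consonant and add -ul; stems whose second-to-last letter is 'g' add -et.
So zohedb → zoinhedb.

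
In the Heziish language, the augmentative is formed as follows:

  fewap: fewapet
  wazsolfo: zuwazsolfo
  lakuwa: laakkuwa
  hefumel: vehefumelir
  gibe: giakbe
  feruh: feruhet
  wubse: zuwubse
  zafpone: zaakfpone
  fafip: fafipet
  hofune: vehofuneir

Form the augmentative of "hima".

hofune and wubse both end in -e yet inflect differently (vehofuneir, zuwubse), so the final letter is not what conditions the rule; the first letter is.
"hima" begins with h-. The stems beginning with h- (hefumel → vehefumelir, hofune → vehofuneir) add ve- … -ir around the stem.
The other patterns: stems beginning with f- add -et; stems beginning with w- add the prefix zu-; stems beginning with g-, l- or z- insert -ak- after the first vowel.
So hima → vehimair.

vehimair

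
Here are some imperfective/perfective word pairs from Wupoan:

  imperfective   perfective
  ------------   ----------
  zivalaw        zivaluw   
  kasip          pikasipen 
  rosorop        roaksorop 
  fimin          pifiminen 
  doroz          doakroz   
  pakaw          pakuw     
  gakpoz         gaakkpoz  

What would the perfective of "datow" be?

"datow" has last vowel 'o'. The stems whose last vowel is 'o' (gakpoz → gaakkpoz, doroz → doakroz, rosorop → roaksorop) insert -ak- after the first vowel.
The other patterns: stems whose last vowel is 'a' change the last vowel to 'u'; stems whose last vowel is 'i' add pi- … -en around the stem.
So datow → daaktow.

daaktow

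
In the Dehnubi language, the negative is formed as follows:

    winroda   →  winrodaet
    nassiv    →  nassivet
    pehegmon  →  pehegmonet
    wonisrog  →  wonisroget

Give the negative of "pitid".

pitidet

Every pair shown (winroda → winrodaet, nassiv → nassivet, pehegmon → pehegmonet, …) follows the same rule: add -et.
So pitid → pitidet.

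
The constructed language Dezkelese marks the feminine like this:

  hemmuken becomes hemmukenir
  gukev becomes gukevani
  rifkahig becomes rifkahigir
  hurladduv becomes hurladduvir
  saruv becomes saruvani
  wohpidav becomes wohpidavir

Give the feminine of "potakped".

potakpedir

hurladduv and gukev both end in -v yet inflect differently (hurladduvir, gukevani), so the final letter is not what conditions the rule; the number of vowels is.
"potakped" has 3 vowels. The stems with 3 vowels (hurladduv → hurladduvir, hemmuken → hemmukenir, wohpidav → wohpidavir) add -ir.
The other pattern: stems with 2 vowels add -ani.
So potakped → potakpedir.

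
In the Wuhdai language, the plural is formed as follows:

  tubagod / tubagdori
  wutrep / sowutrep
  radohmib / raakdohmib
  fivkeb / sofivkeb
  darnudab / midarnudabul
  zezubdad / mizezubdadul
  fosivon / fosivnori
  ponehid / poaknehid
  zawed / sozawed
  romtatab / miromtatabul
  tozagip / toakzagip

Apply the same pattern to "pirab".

mipirabul

"pirab" has last vowel 'a'. The stems whose last vowel is 'a' (romtatab → miromtatabul, zezubdad → mizezubdadul, darnudab → midarnudabul) add mi- … -ul around the stem.
So pirab → mipirabul.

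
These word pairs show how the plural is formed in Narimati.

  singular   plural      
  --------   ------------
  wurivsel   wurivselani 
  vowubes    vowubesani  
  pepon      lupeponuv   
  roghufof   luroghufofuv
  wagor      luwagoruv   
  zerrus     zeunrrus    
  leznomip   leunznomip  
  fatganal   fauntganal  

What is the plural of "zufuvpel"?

zufuvpelani

vowubes and zerrus both end in -s yet inflect differently (vowubesani, zeunrrus), so the final letter is not what conditions the rule; the last vowel is.
"zufuvpel" has last vowel 'e'. The stems whose last vowel is 'e' (wurivsel → wurivselani, vowubes → vowubesani) add -ani.
So zufuvpel → zufuvpelani.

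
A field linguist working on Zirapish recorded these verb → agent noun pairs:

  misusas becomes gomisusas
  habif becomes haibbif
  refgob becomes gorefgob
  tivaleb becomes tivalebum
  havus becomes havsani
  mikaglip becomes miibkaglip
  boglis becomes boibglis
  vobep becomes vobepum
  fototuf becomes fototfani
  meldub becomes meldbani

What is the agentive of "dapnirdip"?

misusas and havus both end in -s yet inflect differently (gomisusas, havsani), so the final letter is not what conditions the rule; the last vowel is.
"dapnirdip" has last vowel 'i'. The stems whose last vowel is 'i' (boglis → boibglis, mikaglip → miibkaglip, habif → haibbif) insert -ib- after the first vowel.
The other patterns: stems whose last vowel is 'a' or 'o' add the prefix go-; stems whose last vowel is 'u' delete the last vowel and add -ani; stems whose last vowel is 'e' add -um.
So dapnirdip → daibpnirdip.

daibpnirdip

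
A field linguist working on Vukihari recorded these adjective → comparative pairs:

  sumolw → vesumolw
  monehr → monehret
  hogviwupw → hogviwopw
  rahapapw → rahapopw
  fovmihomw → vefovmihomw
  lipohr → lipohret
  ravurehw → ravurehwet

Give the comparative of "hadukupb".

"hadukupb" has second-to-last letter 'p'. The stems whose second-to-last letter is 'p' (rahapapw → rahapopw, hogviwupw → hogviwopw) change the last vowel to 'o'.
So hadukupb → hadukopb.

hadukopb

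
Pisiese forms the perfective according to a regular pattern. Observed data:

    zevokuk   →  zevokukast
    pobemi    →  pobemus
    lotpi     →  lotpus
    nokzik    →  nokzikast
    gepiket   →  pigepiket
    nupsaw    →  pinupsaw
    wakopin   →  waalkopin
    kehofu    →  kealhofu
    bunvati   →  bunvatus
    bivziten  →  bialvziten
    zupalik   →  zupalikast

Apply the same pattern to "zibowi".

zibowus

pobemi and zupalik both have last vowel 'i' yet inflect differently (pobemus, zupalikast), so the last vowel is not what conditions the rule; the final letter is.
"zibowi" ends in -i. The stems ending in -i (pobemi → pobemus, bunvati → bunvatus, lotpi → lotpus) drop the final letter and add -us.
The other patterns: stems ending in -t or -w add the prefix pi-; stems ending in -k add -ast; stems ending in -n or -u insert -al- after the first vowel.
So zibowi → zibowus.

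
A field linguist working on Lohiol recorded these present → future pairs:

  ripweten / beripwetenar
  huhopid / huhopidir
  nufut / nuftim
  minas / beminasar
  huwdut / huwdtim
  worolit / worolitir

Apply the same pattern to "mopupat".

nufut and worolit both end in -t yet inflect differently (nuftim, worolitir), so the final letter is not what conditions the rule; the last vowel is.
"mopupat" has last vowel 'a'. The one such stem in the data (minas → beminasar) adds be- … -ar around the stem, so the same rule applies.
The other patterns: stems whose last vowel is 'u' delete the last vowel and add -im; stems whose last vowel is 'i' add -ir.
So mopupat → bemopupatar.

bemopupatar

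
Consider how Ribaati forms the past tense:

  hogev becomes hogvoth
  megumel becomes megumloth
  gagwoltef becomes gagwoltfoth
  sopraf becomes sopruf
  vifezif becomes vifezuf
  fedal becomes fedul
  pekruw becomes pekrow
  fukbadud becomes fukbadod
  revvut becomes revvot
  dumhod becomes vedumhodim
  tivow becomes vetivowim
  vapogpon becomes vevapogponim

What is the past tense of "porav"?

poruv

gagwoltef and sopraf both end in -f yet inflect differently (gagwoltfoth, sopruf), so the final letter is not what conditions the rule; the last vowel is.
"porav" has last vowel 'a'. The stems whose last vowel is 'a' (sopraf → sopruf, fedal → fedul) change the last vowel to 'u'.
The other patterns: stems whose last vowel is 'e' delete the last vowel and add -oth; stems whose last vowel is 'u' change the last vowel to 'o'; stems whose last vowel is 'o' add ve- … -im around the stem.
So porav → poruv.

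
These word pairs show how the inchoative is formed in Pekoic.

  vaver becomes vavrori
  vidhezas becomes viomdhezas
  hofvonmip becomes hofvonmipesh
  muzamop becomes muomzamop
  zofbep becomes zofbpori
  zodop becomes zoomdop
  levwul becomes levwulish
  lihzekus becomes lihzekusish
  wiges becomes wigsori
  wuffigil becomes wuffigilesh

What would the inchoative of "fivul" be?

fivulish

zofbep and hofvonmip both end in -p yet inflect differently (zofbpori, hofvonmipesh), so the final letter is not what conditions the rule; the last vowel is.
"fivul" has last vowel 'u'. The stems whose last vowel is 'u' (lihzekus → lihzekusish, levwul → levwulish) add -ish.
So fivul → fivulish.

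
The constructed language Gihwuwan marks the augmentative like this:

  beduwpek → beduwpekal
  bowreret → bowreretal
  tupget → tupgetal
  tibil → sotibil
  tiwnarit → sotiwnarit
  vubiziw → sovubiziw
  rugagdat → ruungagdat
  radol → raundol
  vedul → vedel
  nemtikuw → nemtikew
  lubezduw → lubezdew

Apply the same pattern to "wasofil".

sowasofil

"wasofil" has last vowel 'i'. The stems whose last vowel is 'i' (tibil → sotibil, tiwnarit → sotiwnarit, vubiziw → sovubiziw) add the prefix so-.
The other patterns: stems whose last vowel is 'e' add -al; stems whose last vowel is 'a' or 'o' insert -un- after the first vowel; stems whose last vowel is 'u' change the last vowel to 'e'.
So wasofil → sowasofil.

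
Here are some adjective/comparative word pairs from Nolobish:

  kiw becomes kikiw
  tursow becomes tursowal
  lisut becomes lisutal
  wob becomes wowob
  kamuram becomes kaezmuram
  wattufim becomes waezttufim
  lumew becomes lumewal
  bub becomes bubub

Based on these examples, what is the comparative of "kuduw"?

kiw and tursow both end in -w yet inflect differently (kikiw, tursowal), so the final letter is not what conditions the rule; the number of vowels is.
"kuduw" has 2 vowels. The stems with 2 vowels (lisut → lisutal, tursow → tursowal, lumew → lumewal) add -al.
So kuduw → kuduwal.

kuduwal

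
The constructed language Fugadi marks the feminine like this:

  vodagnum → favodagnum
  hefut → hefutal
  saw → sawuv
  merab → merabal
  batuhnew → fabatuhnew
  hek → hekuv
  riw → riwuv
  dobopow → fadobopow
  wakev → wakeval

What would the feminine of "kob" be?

kobuv

riw and dobopow both end in -w yet inflect differently (riwuv, fadobopow), so the final letter is not what conditions the rule; the number of vowels is.
"kob" has 1 vowel. The stems with 1 vowel (riw → riwuv, hek → hekuv, saw → sawuv) add -uv.
The other patterns: stems with 2 vowels add -al; stems with 3 vowels add the prefix fa-.
So kob → kobuv.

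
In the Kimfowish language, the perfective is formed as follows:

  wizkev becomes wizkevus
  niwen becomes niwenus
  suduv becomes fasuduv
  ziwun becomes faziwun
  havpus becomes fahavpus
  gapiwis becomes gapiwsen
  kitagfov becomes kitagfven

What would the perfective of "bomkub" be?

wizkev and suduv both end in -v yet inflect differently (wizkevus, fasuduv), so the final letter is not what conditions the rule; the last vowel is.
"bomkub" has last vowel 'u'. The stems whose last vowel is 'u' (suduv → fasuduv, ziwun → faziwun, havpus → fahavpus) add the prefix fa-.
The other patterns: stems whose last vowel is 'e' add -us; stems whose last vowel is 'i' or 'o' delete the last vowel and add -en.
So bomkub → fabomkub.

fabomkub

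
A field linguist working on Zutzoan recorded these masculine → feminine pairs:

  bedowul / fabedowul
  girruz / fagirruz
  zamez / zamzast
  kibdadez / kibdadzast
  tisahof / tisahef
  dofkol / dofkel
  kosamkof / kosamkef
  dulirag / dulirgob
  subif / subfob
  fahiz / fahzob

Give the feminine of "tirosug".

fatirosug

girruz and zamez both end in -z yet inflect differently (fagirruz, zamzast), so the final letter is not what conditions the rule; the last vowel is.
"tirosug" has last vowel 'u'. The stems whose last vowel is 'u' (bedowul → fabedowul, girruz → fagirruz) add the prefix fa-.
So tirosug → fatirosug.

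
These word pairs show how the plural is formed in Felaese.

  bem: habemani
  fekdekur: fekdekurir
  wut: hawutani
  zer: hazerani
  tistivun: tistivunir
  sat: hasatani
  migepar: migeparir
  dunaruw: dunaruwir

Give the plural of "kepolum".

"kepolum" has 3 vowels. The stems with 3 vowels (tistivun → tistivunir, dunaruw → dunaruwir, fekdekur → fekdekurir) add -ir.
The other pattern: stems with 1 vowel add ha- … -ani around the stem.
So kepolum → kepolumir.

kepolumir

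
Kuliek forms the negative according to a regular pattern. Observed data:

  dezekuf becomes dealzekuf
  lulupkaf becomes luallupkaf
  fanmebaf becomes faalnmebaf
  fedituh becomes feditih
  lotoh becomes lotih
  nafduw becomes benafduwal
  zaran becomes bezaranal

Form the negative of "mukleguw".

"mukleguw" ends in -w. The one such stem in the data (nafduw → benafduwal) adds be- … -al around the stem, so the same rule applies.
So mukleguw → bemukleguwal.

bemukleguwal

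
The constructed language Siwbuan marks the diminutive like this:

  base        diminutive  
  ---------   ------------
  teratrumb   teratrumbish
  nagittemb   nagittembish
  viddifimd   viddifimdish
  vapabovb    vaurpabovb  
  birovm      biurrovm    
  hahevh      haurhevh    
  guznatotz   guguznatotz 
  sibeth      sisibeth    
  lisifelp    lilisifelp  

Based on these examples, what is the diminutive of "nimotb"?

teratrumb and vapabovb both end in -b yet inflect differently (teratrumbish, vaurpabovb), so the final letter is not what conditions the rule; the second-to-last letter is.
"nimotb" has second-to-last letter 't'. The stems whose second-to-last letter is 't' (guznatotz → guguznatotz, sibeth → sisibeth) repeat the first consonant+vowel as a prefix.
So nimotb → ninimotb.

ninimotb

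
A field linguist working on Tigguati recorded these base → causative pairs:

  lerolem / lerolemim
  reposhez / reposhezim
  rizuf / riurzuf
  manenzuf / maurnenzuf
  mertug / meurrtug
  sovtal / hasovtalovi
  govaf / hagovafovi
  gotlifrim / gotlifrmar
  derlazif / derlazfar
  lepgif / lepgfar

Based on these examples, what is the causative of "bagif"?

"bagif" has last vowel 'i'. The stems whose last vowel is 'i' (gotlifrim → gotlifrmar, derlazif → derlazfar, lepgif → lepgfar) delete the last vowel and add -ar.
The other patterns: stems whose last vowel is 'e' add -im; stems whose last vowel is 'u' insert -ur- after the first vowel; stems whose last vowel is 'a' add ha- … -ovi around the stem.
So bagif → bagfar.

bagfar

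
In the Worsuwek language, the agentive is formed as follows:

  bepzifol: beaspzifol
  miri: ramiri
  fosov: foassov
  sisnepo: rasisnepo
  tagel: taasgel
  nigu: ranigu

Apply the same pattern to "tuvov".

tuasvov

"tuvov" ends in a consonant. The stems ending in a consonant (bepzifol → beaspzifol, tagel → taasgel, fosov → foassov) insert -as- after the first vowel.
So tuvov → tuasvov.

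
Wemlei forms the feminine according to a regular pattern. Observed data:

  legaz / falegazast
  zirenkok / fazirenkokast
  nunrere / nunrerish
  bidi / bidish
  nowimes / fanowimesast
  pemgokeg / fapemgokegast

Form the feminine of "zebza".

zebzish

nunrere and nowimes both have last vowel 'e' yet inflect differently (nunrerish, fanowimesast), so the last vowel is not what conditions the rule; whether the stem ends in a vowel or a consonant is.
"zebza" ends in a vowel. The stems ending in a vowel (nunrere → nunrerish, bidi → bidish) drop the final letter and add -ish.
So zebza → zebzish.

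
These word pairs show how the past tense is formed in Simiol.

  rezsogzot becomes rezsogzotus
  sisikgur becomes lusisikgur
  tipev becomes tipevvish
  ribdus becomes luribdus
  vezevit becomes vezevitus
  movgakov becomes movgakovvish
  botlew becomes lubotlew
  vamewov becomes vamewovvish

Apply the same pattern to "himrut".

himrutus

rezsogzot and movgakov both have last vowel 'o' yet inflect differently (rezsogzotus, movgakovvish), so the last vowel is not what conditions the rule; the final letter is.
"himrut" ends in -t. The stems ending in -t (rezsogzot → rezsogzotus, vezevit → vezevitus) add -us.
So himrut → himrutus.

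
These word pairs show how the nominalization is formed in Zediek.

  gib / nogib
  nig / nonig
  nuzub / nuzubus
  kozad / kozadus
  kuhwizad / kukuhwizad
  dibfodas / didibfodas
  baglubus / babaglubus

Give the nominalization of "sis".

nosis

gib and nuzub both end in -b yet inflect differently (nogib, nuzubus), so the final letter is not what conditions the rule; the number of vowels is.
"sis" has 1 vowel. The stems with 1 vowel (gib → nogib, nig → nonig) add the prefix no-.
So sis → nosis.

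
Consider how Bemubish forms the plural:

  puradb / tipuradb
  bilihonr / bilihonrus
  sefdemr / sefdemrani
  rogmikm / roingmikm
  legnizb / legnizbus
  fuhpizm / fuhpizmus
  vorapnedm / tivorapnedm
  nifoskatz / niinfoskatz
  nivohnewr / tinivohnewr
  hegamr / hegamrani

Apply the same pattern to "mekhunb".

hegamr and nivohnewr both end in -r yet inflect differently (hegamrani, tinivohnewr), so the final letter is not what conditions the rule; the second-to-last letter is.
"mekhunb" has second-to-last letter 'n'. The one such stem in the data (bilihonr → bilihonrus) adds -us, so the same rule applies.
The other patterns: stems whose second-to-last letter is 'm' add -ani; stems whose second-to-last letter is 'd' or 'w' add the prefix ti-; stems whose second-to-last letter is 'k' or 't' insert -in- after the first vowel.
So mekhunb → mekhunbus.

mekhunbus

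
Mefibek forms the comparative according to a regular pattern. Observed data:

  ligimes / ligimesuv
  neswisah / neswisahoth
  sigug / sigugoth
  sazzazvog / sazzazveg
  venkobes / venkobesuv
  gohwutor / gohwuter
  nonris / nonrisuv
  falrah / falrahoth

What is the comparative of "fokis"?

fokisuv

sigug and sazzazvog both end in -g yet inflect differently (sigugoth, sazzazveg), so the final letter is not what conditions the rule; the last vowel is.
"fokis" has last vowel 'i'. The one such stem in the data (nonris → nonrisuv) adds -uv, so the same rule applies.
So fokis → fokisuv.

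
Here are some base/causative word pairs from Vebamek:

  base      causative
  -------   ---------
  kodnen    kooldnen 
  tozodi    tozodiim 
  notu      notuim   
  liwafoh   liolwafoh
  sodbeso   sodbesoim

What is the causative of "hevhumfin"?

sodbeso and liwafoh both have last vowel 'o' yet inflect differently (sodbesoim, liolwafoh), so the last vowel is not what conditions the rule; whether the stem ends in a vowel or a consonant is.
"hevhumfin" ends in a consonant. The stems ending in a consonant (kodnen → kooldnen, liwafoh → liolwafoh) insert -ol- after the first vowel.
So hevhumfin → heolvhumfin.

heolvhumfin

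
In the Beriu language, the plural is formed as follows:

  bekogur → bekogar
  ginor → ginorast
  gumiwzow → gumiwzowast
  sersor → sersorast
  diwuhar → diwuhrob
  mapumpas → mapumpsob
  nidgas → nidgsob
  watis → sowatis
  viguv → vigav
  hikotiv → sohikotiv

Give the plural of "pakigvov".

ginor and diwuhar both end in -r yet inflect differently (ginorast, diwuhrob), so the final letter is not what conditions the rule; the last vowel is.
"pakigvov" has last vowel 'o'. The stems whose last vowel is 'o' (ginor → ginorast, gumiwzow → gumiwzowast, sersor → sersorast) add -ast.
So pakigvov → pakigvovast.

pakigvovast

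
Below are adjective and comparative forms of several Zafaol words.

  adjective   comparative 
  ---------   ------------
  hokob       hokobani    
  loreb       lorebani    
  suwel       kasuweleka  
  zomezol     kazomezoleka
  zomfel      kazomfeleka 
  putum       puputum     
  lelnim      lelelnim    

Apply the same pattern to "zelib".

loreb and suwel both have last vowel 'e' yet inflect differently (lorebani, kasuweleka), so the last vowel is not what conditions the rule; the final letter is.
"zelib" ends in -b. The stems ending in -b (hokob → hokobani, loreb → lorebani) add -ani.
The other patterns: stems ending in -l add ka- … -eka around the stem; stems ending in -m repeat the first consonant+vowel as a prefix.
So zelib → zelibani.

zelibani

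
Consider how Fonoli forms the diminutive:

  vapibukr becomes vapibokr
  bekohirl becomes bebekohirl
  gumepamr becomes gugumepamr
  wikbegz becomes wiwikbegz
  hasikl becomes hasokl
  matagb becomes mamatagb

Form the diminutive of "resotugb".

reresotugb

vapibukr and gumepamr both end in -r yet inflect differently (vapibokr, gugumepamr), so the final letter is not what conditions the rule; the second-to-last letter is.
"resotugb" has second-to-last letter 'g'. The stems whose second-to-last letter is 'g' (wikbegz → wiwikbegz, matagb → mamatagb) repeat the first consonant+vowel as a prefix.
So resotugb → reresotugb.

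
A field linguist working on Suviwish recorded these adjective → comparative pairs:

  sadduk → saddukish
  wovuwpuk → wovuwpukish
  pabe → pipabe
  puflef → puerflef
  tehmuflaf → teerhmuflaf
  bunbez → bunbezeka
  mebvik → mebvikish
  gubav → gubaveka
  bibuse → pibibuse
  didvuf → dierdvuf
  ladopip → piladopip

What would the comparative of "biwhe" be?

didvuf and wovuwpuk both have last vowel 'u' yet inflect differently (dierdvuf, wovuwpukish), so the last vowel is not what conditions the rule; the final letter is.
"biwhe" ends in -e. The stems ending in -e (pabe → pipabe, bibuse → pibibuse) add the prefix pi-.
So biwhe → pibiwhe.

pibiwhe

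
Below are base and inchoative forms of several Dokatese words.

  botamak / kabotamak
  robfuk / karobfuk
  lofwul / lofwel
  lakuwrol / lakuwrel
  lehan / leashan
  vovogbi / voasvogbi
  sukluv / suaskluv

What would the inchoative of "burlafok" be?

robfuk and lofwul both have last vowel 'u' yet inflect differently (karobfuk, lofwel), so the last vowel is not what conditions the rule; the final letter is.
"burlafok" ends in -k. The stems ending in -k (botamak → kabotamak, robfuk → karobfuk) add the prefix ka-.
The other patterns: stems ending in -l change the last vowel to 'e'; stems ending in -i, -n or -v insert -as- after the first vowel.
So burlafok → kaburlafok.

kaburlafok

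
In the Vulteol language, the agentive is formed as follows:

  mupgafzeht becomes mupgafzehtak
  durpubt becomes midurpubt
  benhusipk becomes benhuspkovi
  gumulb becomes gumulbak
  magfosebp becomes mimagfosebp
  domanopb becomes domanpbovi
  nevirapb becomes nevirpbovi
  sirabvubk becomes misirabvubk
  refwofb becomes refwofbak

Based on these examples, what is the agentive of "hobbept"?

hobbptovi

"hobbept" has second-to-last letter 'p'. The stems whose second-to-last letter is 'p' (benhusipk → benhuspkovi, nevirapb → nevirpbovi, domanopb → domanpbovi) delete the last vowel and add -ovi.
So hobbept → hobbptovi.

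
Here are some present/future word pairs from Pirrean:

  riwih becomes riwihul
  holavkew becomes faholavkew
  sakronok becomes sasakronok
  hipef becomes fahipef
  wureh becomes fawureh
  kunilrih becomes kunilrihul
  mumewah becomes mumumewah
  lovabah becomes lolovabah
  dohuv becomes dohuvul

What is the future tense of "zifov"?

kunilrih and wureh both end in -h yet inflect differently (kunilrihul, fawureh), so the final letter is not what conditions the rule; the last vowel is.
"zifov" has last vowel 'o'. The one such stem in the data (sakronok → sasakronok) repeats the first consonant+vowel as a prefix (as do mumewah, lovabah), so the same rule applies.
So zifov → zizifov.

zizifov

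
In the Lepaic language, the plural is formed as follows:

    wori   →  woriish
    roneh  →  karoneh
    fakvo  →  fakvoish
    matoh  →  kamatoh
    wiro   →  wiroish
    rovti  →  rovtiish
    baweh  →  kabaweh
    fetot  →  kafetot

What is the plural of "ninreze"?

wiro and matoh both have last vowel 'o' yet inflect differently (wiroish, kamatoh), so the last vowel is not what conditions the rule; whether the stem ends in a vowel or a consonant is.
"ninreze" ends in a vowel. The stems ending in a vowel (rovti → rovtiish, wiro → wiroish, fakvo → fakvoish) add -ish.
The other pattern: stems ending in a consonant add the prefix ka-.
So ninreze → ninrezeish.

ninrezeish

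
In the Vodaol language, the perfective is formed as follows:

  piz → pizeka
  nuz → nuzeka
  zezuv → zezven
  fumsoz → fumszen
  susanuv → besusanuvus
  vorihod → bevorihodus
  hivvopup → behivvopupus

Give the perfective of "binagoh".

"binagoh" has 3 vowels. The stems with 3 vowels (susanuv → besusanuvus, vorihod → bevorihodus, hivvopup → behivvopupus) add be- … -us around the stem.
The other patterns: stems with 1 vowel add -eka; stems with 2 vowels delete the last vowel and add -en.
So binagoh → bebinagohus.

bebinagohus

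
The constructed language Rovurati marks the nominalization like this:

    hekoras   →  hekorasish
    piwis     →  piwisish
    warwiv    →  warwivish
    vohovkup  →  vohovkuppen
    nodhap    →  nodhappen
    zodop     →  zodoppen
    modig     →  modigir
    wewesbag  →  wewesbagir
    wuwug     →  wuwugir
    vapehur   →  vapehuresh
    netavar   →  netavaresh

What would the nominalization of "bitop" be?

bitoppen

hekoras and nodhap both have last vowel 'a' yet inflect differently (hekorasish, nodhappen), so the last vowel is not what conditions the rule; the final letter is.
"bitop" ends in -p. The stems ending in -p (vohovkup → vohovkuppen, nodhap → nodhappen, zodop → zodoppen) double the final consonant and add -en.
So bitop → bitoppen.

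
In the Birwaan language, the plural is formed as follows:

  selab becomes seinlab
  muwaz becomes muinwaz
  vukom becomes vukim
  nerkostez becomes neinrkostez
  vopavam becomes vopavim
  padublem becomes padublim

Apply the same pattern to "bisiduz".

"bisiduz" ends in -z. The stems ending in -z (nerkostez → neinrkostez, muwaz → muinwaz) insert -in- after the first vowel.
The other pattern: stems ending in -m change the last vowel to 'i'.
So bisiduz → biinsiduz.

biinsiduz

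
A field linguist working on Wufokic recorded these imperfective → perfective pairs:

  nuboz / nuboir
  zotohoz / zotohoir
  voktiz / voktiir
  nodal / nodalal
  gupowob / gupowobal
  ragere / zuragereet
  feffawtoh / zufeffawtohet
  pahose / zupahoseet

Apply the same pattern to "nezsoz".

"nezsoz" ends in -z. The stems ending in -z (nuboz → nuboir, zotohoz → zotohoir, voktiz → voktiir) drop the final letter and add -ir.
The other patterns: stems ending in -b or -l add -al; stems ending in -e or -h add zu- … -et around the stem.
So nezsoz → nezsoir.

nezsoir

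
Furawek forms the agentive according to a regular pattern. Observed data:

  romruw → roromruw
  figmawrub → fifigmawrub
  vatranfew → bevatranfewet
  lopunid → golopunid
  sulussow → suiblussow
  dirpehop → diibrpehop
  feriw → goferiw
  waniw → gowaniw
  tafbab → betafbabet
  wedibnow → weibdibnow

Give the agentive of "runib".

gorunib

romruw and wedibnow both end in -w yet inflect differently (roromruw, weibdibnow), so the final letter is not what conditions the rule; the last vowel is.
"runib" has last vowel 'i'. The stems whose last vowel is 'i' (feriw → goferiw, waniw → gowaniw, lopunid → golopunid) add the prefix go-.
So runib → gorunib.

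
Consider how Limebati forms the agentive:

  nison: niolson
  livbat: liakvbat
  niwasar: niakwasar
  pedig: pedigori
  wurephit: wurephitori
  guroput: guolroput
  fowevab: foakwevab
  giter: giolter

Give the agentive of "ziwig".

"ziwig" has last vowel 'i'. The stems whose last vowel is 'i' (wurephit → wurephitori, pedig → pedigori) add -ori.
So ziwig → ziwigori.

ziwigori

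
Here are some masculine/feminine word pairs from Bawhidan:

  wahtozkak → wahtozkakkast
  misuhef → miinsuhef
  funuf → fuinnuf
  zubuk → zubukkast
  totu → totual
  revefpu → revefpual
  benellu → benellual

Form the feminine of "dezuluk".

funuf and zubuk both have last vowel 'u' yet inflect differently (fuinnuf, zubukkast), so the last vowel is not what conditions the rule; the final letter is.
"dezuluk" ends in -k. The stems ending in -k (zubuk → zubukkast, wahtozkak → wahtozkakkast) double the final consonant and add -ast.
The other patterns: stems ending in -f insert -in- after the first vowel; stems ending in -u add -al.
So dezuluk → dezulukkast.

dezulukkast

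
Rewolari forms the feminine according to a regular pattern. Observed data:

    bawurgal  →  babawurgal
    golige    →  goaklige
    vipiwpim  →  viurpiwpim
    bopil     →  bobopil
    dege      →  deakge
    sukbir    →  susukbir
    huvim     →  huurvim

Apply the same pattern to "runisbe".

"runisbe" ends in -e. The stems ending in -e (golige → goaklige, dege → deakge) insert -ak- after the first vowel.
The other patterns: stems ending in -m insert -ur- after the first vowel; stems ending in -l or -r repeat the first consonant+vowel as a prefix.
So runisbe → ruaknisbe.

ruaknisbe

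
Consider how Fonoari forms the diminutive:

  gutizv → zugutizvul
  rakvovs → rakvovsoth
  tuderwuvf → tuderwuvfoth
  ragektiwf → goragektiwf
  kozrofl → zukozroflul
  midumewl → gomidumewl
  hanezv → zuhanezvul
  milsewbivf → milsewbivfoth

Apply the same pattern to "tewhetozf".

tuderwuvf and ragektiwf both end in -f yet inflect differently (tuderwuvfoth, goragektiwf), so the final letter is not what conditions the rule; the second-to-last letter is.
"tewhetozf" has second-to-last letter 'z'. The stems whose second-to-last letter is 'z' (gutizv → zugutizvul, hanezv → zuhanezvul) add zu- … -ul around the stem.
The other patterns: stems whose second-to-last letter is 'v' add -oth; stems whose second-to-last letter is 'w' add the prefix go-.
So tewhetozf → zutewhetozful.

zutewhetozful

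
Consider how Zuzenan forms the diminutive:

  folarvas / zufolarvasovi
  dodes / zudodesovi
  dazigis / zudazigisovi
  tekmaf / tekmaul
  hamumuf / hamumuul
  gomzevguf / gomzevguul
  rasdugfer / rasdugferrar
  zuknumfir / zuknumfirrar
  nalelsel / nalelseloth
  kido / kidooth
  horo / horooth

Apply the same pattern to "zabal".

zabaloth

"zabal" ends in -l. The one such stem in the data (nalelsel → nalelseloth) adds -oth, so the same rule applies.
The other patterns: stems ending in -s add zu- … -ovi around the stem; stems ending in -f drop the final letter and add -ul; stems ending in -r double the final consonant and add -ar.
So zabal → zabaloth.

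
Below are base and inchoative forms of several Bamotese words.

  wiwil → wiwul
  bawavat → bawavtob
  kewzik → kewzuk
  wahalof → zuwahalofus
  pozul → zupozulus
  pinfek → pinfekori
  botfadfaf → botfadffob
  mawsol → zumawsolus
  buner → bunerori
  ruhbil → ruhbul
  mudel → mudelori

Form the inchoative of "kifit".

kifut

kewzik and pinfek both end in -k yet inflect differently (kewzuk, pinfekori), so the final letter is not what conditions the rule; the last vowel is.
"kifit" has last vowel 'i'. The stems whose last vowel is 'i' (ruhbil → ruhbul, kewzik → kewzuk, wiwil → wiwul) change the last vowel to 'u'.
The other patterns: stems whose last vowel is 'a' delete the last vowel and add -ob; stems whose last vowel is 'e' add -ori; stems whose last vowel is 'o' or 'u' add zu- … -us around the stem.
So kifit → kifut.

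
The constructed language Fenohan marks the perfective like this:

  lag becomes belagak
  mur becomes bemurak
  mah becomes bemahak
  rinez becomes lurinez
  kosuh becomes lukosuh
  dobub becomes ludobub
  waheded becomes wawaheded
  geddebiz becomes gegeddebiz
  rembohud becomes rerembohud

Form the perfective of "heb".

mah and kosuh both end in -h yet inflect differently (bemahak, lukosuh), so the final letter is not what conditions the rule; the number of vowels is.
"heb" has 1 vowel. The stems with 1 vowel (lag → belagak, mur → bemurak, mah → bemahak) add be- … -ak around the stem.
So heb → behebak.

behebak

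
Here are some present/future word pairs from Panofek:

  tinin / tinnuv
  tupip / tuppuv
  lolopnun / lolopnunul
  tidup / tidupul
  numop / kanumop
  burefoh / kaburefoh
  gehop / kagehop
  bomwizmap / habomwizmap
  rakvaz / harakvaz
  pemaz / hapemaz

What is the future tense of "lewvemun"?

tinin and lolopnun both end in -n yet inflect differently (tinnuv, lolopnunul), so the final letter is not what conditions the rule; the last vowel is.
"lewvemun" has last vowel 'u'. The stems whose last vowel is 'u' (lolopnun → lolopnunul, tidup → tidupul) add -ul.
The other patterns: stems whose last vowel is 'i' delete the last vowel and add -uv; stems whose last vowel is 'o' add the prefix ka-; stems whose last vowel is 'a' add the prefix ha-.
So lewvemun → lewvemunul.

lewvemunul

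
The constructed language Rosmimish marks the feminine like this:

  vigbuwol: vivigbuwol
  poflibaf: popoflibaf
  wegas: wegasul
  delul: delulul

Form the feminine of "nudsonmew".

nunudsonmew

vigbuwol and delul both end in -l yet inflect differently (vivigbuwol, delulul), so the final letter is not what conditions the rule; the number of vowels is.
"nudsonmew" has 3 vowels. The stems with 3 vowels (vigbuwol → vivigbuwol, poflibaf → popoflibaf) repeat the first consonant+vowel as a prefix.
The other pattern: stems with 2 vowels add -ul.
So nudsonmew → nunudsonmew.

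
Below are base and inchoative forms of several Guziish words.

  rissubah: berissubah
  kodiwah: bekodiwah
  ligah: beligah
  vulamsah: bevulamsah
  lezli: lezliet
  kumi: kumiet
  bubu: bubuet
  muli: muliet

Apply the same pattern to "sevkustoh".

ligah and lezli both begin with l- yet inflect differently (beligah, lezliet), so the first letter is not what conditions the rule; the final letter is.
"sevkustoh" ends in -h. The stems ending in -h (rissubah → berissubah, kodiwah → bekodiwah, ligah → beligah) add the prefix be-.
So sevkustoh → besevkustoh.

besevkustoh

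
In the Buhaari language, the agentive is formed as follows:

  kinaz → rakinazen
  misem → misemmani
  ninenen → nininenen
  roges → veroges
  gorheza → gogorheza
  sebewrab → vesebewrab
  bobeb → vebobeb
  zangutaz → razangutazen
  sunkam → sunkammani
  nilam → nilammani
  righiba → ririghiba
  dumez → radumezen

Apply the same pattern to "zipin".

misem and dumez both have last vowel 'e' yet inflect differently (misemmani, radumezen), so the last vowel is not what conditions the rule; the final letter is.
"zipin" ends in -n. The one such stem in the data (ninenen → nininenen) repeats the first consonant+vowel as a prefix (as do gorheza, righiba), so the same rule applies.
The other patterns: stems ending in -m double the final consonant and add -ani; stems ending in -z add ra- … -en around the stem; stems ending in -b or -s add the prefix ve-.
So zipin → zizipin.

zizipin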